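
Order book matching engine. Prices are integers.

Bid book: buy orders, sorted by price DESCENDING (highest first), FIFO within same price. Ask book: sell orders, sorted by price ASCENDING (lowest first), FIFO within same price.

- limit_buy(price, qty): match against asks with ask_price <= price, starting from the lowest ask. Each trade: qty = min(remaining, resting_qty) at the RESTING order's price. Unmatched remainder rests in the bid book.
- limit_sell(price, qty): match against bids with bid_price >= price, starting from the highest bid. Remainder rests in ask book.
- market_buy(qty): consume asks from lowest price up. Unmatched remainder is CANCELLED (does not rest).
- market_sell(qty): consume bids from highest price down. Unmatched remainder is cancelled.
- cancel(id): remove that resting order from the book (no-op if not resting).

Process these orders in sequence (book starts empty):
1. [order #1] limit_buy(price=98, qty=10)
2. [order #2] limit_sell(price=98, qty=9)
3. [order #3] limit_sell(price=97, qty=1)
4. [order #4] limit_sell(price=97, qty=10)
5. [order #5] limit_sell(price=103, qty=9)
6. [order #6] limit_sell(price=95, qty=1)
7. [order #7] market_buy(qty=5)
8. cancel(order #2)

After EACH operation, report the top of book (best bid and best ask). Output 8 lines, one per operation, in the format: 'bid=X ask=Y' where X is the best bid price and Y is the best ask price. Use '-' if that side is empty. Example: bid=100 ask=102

Answer: bid=98 ask=-
bid=98 ask=-
bid=- ask=-
bid=- ask=97
bid=- ask=97
bid=- ask=95
bid=- ask=97
bid=- ask=97

Derivation:
After op 1 [order #1] limit_buy(price=98, qty=10): fills=none; bids=[#1:10@98] asks=[-]
After op 2 [order #2] limit_sell(price=98, qty=9): fills=#1x#2:9@98; bids=[#1:1@98] asks=[-]
After op 3 [order #3] limit_sell(price=97, qty=1): fills=#1x#3:1@98; bids=[-] asks=[-]
After op 4 [order #4] limit_sell(price=97, qty=10): fills=none; bids=[-] asks=[#4:10@97]
After op 5 [order #5] limit_sell(price=103, qty=9): fills=none; bids=[-] asks=[#4:10@97 #5:9@103]
After op 6 [order #6] limit_sell(price=95, qty=1): fills=none; bids=[-] asks=[#6:1@95 #4:10@97 #5:9@103]
After op 7 [order #7] market_buy(qty=5): fills=#7x#6:1@95 #7x#4:4@97; bids=[-] asks=[#4:6@97 #5:9@103]
After op 8 cancel(order #2): fills=none; bids=[-] asks=[#4:6@97 #5:9@103]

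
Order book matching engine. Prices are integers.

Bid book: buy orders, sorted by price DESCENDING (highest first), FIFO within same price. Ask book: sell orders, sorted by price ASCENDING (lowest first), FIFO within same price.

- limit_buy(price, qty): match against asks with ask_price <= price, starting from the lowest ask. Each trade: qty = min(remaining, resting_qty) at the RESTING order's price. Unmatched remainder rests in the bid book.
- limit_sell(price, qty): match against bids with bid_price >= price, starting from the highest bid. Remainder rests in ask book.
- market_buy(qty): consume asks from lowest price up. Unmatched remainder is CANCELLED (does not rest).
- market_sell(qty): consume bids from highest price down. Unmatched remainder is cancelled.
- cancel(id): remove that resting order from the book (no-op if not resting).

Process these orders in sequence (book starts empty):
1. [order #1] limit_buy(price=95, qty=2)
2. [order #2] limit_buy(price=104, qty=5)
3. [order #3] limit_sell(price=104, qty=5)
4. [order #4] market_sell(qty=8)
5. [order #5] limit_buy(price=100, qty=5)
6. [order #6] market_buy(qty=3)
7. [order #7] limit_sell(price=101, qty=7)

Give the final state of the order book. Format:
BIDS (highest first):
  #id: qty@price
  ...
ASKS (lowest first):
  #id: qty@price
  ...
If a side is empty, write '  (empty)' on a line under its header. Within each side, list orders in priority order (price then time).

Answer: BIDS (highest first):
  #5: 5@100
ASKS (lowest first):
  #7: 7@101

Derivation:
After op 1 [order #1] limit_buy(price=95, qty=2): fills=none; bids=[#1:2@95] asks=[-]
After op 2 [order #2] limit_buy(price=104, qty=5): fills=none; bids=[#2:5@104 #1:2@95] asks=[-]
After op 3 [order #3] limit_sell(price=104, qty=5): fills=#2x#3:5@104; bids=[#1:2@95] asks=[-]
After op 4 [order #4] market_sell(qty=8): fills=#1x#4:2@95; bids=[-] asks=[-]
After op 5 [order #5] limit_buy(price=100, qty=5): fills=none; bids=[#5:5@100] asks=[-]
After op 6 [order #6] market_buy(qty=3): fills=none; bids=[#5:5@100] asks=[-]
After op 7 [order #7] limit_sell(price=101, qty=7): fills=none; bids=[#5:5@100] asks=[#7:7@101]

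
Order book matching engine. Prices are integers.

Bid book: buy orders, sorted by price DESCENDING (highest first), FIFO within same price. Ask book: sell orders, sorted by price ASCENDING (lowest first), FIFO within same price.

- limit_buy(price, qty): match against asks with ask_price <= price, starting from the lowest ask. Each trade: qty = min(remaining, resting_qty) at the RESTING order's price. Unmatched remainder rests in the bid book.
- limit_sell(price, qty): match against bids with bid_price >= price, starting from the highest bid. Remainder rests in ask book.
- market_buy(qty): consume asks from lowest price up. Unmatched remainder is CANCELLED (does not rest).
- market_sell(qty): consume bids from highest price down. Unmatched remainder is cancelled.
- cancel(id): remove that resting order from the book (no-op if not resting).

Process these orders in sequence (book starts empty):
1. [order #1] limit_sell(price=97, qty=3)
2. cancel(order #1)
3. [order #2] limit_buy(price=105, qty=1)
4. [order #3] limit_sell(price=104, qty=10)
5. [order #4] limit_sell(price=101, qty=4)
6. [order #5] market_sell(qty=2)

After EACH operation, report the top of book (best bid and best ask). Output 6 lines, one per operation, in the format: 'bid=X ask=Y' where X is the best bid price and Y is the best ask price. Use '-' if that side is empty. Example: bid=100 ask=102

After op 1 [order #1] limit_sell(price=97, qty=3): fills=none; bids=[-] asks=[#1:3@97]
After op 2 cancel(order #1): fills=none; bids=[-] asks=[-]
After op 3 [order #2] limit_buy(price=105, qty=1): fills=none; bids=[#2:1@105] asks=[-]
After op 4 [order #3] limit_sell(price=104, qty=10): fills=#2x#3:1@105; bids=[-] asks=[#3:9@104]
After op 5 [order #4] limit_sell(price=101, qty=4): fills=none; bids=[-] asks=[#4:4@101 #3:9@104]
After op 6 [order #5] market_sell(qty=2): fills=none; bids=[-] asks=[#4:4@101 #3:9@104]

Answer: bid=- ask=97
bid=- ask=-
bid=105 ask=-
bid=- ask=104
bid=- ask=101
bid=- ask=101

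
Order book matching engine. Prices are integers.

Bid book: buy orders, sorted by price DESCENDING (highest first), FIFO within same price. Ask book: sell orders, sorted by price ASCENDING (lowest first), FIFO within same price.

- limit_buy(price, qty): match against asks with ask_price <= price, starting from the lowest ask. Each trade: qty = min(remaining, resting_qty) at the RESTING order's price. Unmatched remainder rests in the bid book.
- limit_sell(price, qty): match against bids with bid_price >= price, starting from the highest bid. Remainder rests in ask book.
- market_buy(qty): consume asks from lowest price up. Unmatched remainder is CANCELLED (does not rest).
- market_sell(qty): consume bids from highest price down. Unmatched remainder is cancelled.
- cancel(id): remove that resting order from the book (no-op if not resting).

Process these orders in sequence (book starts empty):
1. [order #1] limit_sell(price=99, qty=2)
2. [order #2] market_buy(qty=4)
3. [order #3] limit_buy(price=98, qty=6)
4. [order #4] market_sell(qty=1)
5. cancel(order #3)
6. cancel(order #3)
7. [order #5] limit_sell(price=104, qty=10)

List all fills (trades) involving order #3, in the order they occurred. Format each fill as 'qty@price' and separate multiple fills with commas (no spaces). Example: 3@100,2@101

After op 1 [order #1] limit_sell(price=99, qty=2): fills=none; bids=[-] asks=[#1:2@99]
After op 2 [order #2] market_buy(qty=4): fills=#2x#1:2@99; bids=[-] asks=[-]
After op 3 [order #3] limit_buy(price=98, qty=6): fills=none; bids=[#3:6@98] asks=[-]
After op 4 [order #4] market_sell(qty=1): fills=#3x#4:1@98; bids=[#3:5@98] asks=[-]
After op 5 cancel(order #3): fills=none; bids=[-] asks=[-]
After op 6 cancel(order #3): fills=none; bids=[-] asks=[-]
After op 7 [order #5] limit_sell(price=104, qty=10): fills=none; bids=[-] asks=[#5:10@104]

Answer: 1@98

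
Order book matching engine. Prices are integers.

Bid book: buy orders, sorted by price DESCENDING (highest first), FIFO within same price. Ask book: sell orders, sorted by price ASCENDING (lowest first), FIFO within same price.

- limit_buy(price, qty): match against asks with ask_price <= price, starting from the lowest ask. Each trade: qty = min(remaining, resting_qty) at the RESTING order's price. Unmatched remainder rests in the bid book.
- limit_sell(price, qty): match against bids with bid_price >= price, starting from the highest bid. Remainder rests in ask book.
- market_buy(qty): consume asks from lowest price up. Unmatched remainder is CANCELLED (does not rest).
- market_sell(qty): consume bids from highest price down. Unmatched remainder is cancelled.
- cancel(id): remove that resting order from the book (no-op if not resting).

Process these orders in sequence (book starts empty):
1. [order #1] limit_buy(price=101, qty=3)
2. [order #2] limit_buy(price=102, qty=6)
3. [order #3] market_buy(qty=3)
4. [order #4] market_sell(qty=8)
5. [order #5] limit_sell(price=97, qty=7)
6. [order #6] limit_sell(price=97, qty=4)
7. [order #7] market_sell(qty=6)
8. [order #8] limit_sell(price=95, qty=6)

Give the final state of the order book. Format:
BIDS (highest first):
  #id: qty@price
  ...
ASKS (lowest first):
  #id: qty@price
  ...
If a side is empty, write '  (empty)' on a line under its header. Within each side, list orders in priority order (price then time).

Answer: BIDS (highest first):
  (empty)
ASKS (lowest first):
  #8: 6@95
  #5: 6@97
  #6: 4@97

Derivation:
After op 1 [order #1] limit_buy(price=101, qty=3): fills=none; bids=[#1:3@101] asks=[-]
After op 2 [order #2] limit_buy(price=102, qty=6): fills=none; bids=[#2:6@102 #1:3@101] asks=[-]
After op 3 [order #3] market_buy(qty=3): fills=none; bids=[#2:6@102 #1:3@101] asks=[-]
After op 4 [order #4] market_sell(qty=8): fills=#2x#4:6@102 #1x#4:2@101; bids=[#1:1@101] asks=[-]
After op 5 [order #5] limit_sell(price=97, qty=7): fills=#1x#5:1@101; bids=[-] asks=[#5:6@97]
After op 6 [order #6] limit_sell(price=97, qty=4): fills=none; bids=[-] asks=[#5:6@97 #6:4@97]
After op 7 [order #7] market_sell(qty=6): fills=none; bids=[-] asks=[#5:6@97 #6:4@97]
After op 8 [order #8] limit_sell(price=95, qty=6): fills=none; bids=[-] asks=[#8:6@95 #5:6@97 #6:4@97]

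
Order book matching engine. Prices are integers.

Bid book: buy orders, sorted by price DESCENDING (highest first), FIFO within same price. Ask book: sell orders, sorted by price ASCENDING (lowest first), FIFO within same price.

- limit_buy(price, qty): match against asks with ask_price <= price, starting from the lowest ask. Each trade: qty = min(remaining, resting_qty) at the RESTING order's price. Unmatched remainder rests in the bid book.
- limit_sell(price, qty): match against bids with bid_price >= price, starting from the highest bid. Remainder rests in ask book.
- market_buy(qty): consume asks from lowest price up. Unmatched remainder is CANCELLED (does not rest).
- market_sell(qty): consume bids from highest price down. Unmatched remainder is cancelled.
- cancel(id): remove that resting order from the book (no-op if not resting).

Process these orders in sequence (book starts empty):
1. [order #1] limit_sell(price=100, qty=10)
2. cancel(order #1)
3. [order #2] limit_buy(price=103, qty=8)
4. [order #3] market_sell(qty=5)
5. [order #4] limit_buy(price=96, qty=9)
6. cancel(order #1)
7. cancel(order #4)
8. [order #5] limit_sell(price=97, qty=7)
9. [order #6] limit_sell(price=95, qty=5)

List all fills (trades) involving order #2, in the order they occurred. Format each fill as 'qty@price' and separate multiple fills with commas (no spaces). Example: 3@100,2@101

After op 1 [order #1] limit_sell(price=100, qty=10): fills=none; bids=[-] asks=[#1:10@100]
After op 2 cancel(order #1): fills=none; bids=[-] asks=[-]
After op 3 [order #2] limit_buy(price=103, qty=8): fills=none; bids=[#2:8@103] asks=[-]
After op 4 [order #3] market_sell(qty=5): fills=#2x#3:5@103; bids=[#2:3@103] asks=[-]
After op 5 [order #4] limit_buy(price=96, qty=9): fills=none; bids=[#2:3@103 #4:9@96] asks=[-]
After op 6 cancel(order #1): fills=none; bids=[#2:3@103 #4:9@96] asks=[-]
After op 7 cancel(order #4): fills=none; bids=[#2:3@103] asks=[-]
After op 8 [order #5] limit_sell(price=97, qty=7): fills=#2x#5:3@103; bids=[-] asks=[#5:4@97]
After op 9 [order #6] limit_sell(price=95, qty=5): fills=none; bids=[-] asks=[#6:5@95 #5:4@97]

Answer: 5@103,3@103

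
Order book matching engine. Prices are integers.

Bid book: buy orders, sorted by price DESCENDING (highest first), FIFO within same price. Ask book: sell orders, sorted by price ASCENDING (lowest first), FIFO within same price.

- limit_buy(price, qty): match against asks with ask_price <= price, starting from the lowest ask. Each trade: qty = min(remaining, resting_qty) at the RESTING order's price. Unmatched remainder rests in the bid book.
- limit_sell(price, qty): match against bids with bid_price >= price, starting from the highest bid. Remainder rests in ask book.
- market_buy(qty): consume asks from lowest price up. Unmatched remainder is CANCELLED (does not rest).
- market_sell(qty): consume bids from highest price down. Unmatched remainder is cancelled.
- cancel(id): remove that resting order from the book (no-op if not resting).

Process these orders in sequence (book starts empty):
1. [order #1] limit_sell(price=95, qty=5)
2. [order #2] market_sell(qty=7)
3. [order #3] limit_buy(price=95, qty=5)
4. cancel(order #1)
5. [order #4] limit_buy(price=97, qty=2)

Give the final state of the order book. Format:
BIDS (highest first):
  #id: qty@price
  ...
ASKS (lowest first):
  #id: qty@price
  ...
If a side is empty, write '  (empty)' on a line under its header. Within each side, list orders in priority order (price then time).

Answer: BIDS (highest first):
  #4: 2@97
ASKS (lowest first):
  (empty)

Derivation:
After op 1 [order #1] limit_sell(price=95, qty=5): fills=none; bids=[-] asks=[#1:5@95]
After op 2 [order #2] market_sell(qty=7): fills=none; bids=[-] asks=[#1:5@95]
After op 3 [order #3] limit_buy(price=95, qty=5): fills=#3x#1:5@95; bids=[-] asks=[-]
After op 4 cancel(order #1): fills=none; bids=[-] asks=[-]
After op 5 [order #4] limit_buy(price=97, qty=2): fills=none; bids=[#4:2@97] asks=[-]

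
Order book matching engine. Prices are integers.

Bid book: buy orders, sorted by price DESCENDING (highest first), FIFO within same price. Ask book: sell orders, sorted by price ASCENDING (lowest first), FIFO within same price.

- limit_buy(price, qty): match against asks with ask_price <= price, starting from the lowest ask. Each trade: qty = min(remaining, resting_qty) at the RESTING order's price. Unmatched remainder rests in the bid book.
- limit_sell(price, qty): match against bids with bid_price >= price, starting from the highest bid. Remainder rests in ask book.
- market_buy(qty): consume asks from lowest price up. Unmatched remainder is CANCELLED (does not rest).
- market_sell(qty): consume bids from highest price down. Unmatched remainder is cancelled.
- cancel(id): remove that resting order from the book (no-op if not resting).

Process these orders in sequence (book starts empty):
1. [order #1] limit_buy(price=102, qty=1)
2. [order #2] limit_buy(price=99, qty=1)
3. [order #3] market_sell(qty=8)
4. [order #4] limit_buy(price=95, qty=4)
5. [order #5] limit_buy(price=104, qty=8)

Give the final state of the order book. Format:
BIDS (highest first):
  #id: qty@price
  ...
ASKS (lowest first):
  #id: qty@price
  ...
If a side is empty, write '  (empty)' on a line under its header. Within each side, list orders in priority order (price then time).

After op 1 [order #1] limit_buy(price=102, qty=1): fills=none; bids=[#1:1@102] asks=[-]
After op 2 [order #2] limit_buy(price=99, qty=1): fills=none; bids=[#1:1@102 #2:1@99] asks=[-]
After op 3 [order #3] market_sell(qty=8): fills=#1x#3:1@102 #2x#3:1@99; bids=[-] asks=[-]
After op 4 [order #4] limit_buy(price=95, qty=4): fills=none; bids=[#4:4@95] asks=[-]
After op 5 [order #5] limit_buy(price=104, qty=8): fills=none; bids=[#5:8@104 #4:4@95] asks=[-]

Answer: BIDS (highest first):
  #5: 8@104
  #4: 4@95
ASKS (lowest first):
  (empty)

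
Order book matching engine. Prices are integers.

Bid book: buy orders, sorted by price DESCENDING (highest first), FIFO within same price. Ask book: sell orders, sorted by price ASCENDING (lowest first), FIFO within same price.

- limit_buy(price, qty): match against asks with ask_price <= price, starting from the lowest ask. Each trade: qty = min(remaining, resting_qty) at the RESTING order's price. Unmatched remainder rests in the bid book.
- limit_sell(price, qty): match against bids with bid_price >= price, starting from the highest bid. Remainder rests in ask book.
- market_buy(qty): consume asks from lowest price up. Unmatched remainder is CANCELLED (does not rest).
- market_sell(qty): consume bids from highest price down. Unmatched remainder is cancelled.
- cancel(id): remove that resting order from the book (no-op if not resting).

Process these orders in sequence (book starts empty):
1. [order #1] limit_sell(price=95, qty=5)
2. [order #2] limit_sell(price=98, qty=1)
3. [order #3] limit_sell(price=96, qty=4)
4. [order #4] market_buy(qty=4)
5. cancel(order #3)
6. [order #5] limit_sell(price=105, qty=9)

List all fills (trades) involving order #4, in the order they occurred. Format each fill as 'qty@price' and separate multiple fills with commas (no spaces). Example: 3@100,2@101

Answer: 4@95

Derivation:
After op 1 [order #1] limit_sell(price=95, qty=5): fills=none; bids=[-] asks=[#1:5@95]
After op 2 [order #2] limit_sell(price=98, qty=1): fills=none; bids=[-] asks=[#1:5@95 #2:1@98]
After op 3 [order #3] limit_sell(price=96, qty=4): fills=none; bids=[-] asks=[#1:5@95 #3:4@96 #2:1@98]
After op 4 [order #4] market_buy(qty=4): fills=#4x#1:4@95; bids=[-] asks=[#1:1@95 #3:4@96 #2:1@98]
After op 5 cancel(order #3): fills=none; bids=[-] asks=[#1:1@95 #2:1@98]
After op 6 [order #5] limit_sell(price=105, qty=9): fills=none; bids=[-] asks=[#1:1@95 #2:1@98 #5:9@105]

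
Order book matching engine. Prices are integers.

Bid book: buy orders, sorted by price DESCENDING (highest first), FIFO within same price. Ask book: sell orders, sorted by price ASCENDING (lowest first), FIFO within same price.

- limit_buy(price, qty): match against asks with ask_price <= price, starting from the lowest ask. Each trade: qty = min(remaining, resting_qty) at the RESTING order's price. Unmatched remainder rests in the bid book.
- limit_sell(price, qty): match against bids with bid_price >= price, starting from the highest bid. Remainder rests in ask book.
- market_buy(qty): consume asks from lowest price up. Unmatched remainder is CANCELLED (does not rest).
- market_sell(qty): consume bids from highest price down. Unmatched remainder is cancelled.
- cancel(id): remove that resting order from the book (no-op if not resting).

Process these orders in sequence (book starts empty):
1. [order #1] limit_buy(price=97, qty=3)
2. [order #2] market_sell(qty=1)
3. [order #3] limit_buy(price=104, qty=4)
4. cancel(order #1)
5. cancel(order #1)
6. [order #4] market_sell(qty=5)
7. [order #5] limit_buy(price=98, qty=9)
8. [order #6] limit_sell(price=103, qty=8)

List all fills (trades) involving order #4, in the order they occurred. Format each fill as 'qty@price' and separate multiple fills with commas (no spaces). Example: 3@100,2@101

After op 1 [order #1] limit_buy(price=97, qty=3): fills=none; bids=[#1:3@97] asks=[-]
After op 2 [order #2] market_sell(qty=1): fills=#1x#2:1@97; bids=[#1:2@97] asks=[-]
After op 3 [order #3] limit_buy(price=104, qty=4): fills=none; bids=[#3:4@104 #1:2@97] asks=[-]
After op 4 cancel(order #1): fills=none; bids=[#3:4@104] asks=[-]
After op 5 cancel(order #1): fills=none; bids=[#3:4@104] asks=[-]
After op 6 [order #4] market_sell(qty=5): fills=#3x#4:4@104; bids=[-] asks=[-]
After op 7 [order #5] limit_buy(price=98, qty=9): fills=none; bids=[#5:9@98] asks=[-]
After op 8 [order #6] limit_sell(price=103, qty=8): fills=none; bids=[#5:9@98] asks=[#6:8@103]

Answer: 4@104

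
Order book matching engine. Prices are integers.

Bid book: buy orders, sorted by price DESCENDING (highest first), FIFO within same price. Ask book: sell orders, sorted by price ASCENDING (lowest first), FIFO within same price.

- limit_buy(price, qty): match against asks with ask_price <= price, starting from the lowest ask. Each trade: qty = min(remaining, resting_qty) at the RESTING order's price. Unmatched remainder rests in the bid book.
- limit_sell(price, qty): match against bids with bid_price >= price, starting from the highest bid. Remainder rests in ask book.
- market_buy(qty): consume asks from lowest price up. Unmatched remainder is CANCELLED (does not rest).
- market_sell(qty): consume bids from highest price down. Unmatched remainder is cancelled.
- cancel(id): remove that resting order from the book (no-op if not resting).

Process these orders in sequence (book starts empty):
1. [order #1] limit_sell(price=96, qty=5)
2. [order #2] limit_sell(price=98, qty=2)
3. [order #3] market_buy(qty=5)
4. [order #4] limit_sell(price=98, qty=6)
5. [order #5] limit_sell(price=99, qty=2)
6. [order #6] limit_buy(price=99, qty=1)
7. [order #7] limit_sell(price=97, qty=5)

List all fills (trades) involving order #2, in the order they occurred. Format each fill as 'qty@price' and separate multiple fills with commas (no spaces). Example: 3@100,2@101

After op 1 [order #1] limit_sell(price=96, qty=5): fills=none; bids=[-] asks=[#1:5@96]
After op 2 [order #2] limit_sell(price=98, qty=2): fills=none; bids=[-] asks=[#1:5@96 #2:2@98]
After op 3 [order #3] market_buy(qty=5): fills=#3x#1:5@96; bids=[-] asks=[#2:2@98]
After op 4 [order #4] limit_sell(price=98, qty=6): fills=none; bids=[-] asks=[#2:2@98 #4:6@98]
After op 5 [order #5] limit_sell(price=99, qty=2): fills=none; bids=[-] asks=[#2:2@98 #4:6@98 #5:2@99]
After op 6 [order #6] limit_buy(price=99, qty=1): fills=#6x#2:1@98; bids=[-] asks=[#2:1@98 #4:6@98 #5:2@99]
After op 7 [order #7] limit_sell(price=97, qty=5): fills=none; bids=[-] asks=[#7:5@97 #2:1@98 #4:6@98 #5:2@99]

Answer: 1@98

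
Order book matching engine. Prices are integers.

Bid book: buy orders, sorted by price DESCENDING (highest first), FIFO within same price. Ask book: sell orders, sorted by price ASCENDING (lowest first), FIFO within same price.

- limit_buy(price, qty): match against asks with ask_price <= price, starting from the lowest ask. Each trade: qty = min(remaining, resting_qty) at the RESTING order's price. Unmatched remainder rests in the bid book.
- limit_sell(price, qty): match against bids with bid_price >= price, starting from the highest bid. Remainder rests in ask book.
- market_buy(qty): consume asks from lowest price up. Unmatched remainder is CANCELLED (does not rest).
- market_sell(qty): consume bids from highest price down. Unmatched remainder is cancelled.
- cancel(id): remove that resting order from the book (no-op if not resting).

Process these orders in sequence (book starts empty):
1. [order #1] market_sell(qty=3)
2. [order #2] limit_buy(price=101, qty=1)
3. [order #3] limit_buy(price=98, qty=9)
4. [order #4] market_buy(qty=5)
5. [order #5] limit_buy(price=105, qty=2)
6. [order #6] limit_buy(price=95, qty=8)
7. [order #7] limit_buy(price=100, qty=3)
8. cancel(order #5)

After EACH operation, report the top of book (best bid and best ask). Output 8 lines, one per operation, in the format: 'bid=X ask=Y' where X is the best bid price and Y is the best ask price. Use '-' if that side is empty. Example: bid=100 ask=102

Answer: bid=- ask=-
bid=101 ask=-
bid=101 ask=-
bid=101 ask=-
bid=105 ask=-
bid=105 ask=-
bid=105 ask=-
bid=101 ask=-

Derivation:
After op 1 [order #1] market_sell(qty=3): fills=none; bids=[-] asks=[-]
After op 2 [order #2] limit_buy(price=101, qty=1): fills=none; bids=[#2:1@101] asks=[-]
After op 3 [order #3] limit_buy(price=98, qty=9): fills=none; bids=[#2:1@101 #3:9@98] asks=[-]
After op 4 [order #4] market_buy(qty=5): fills=none; bids=[#2:1@101 #3:9@98] asks=[-]
After op 5 [order #5] limit_buy(price=105, qty=2): fills=none; bids=[#5:2@105 #2:1@101 #3:9@98] asks=[-]
After op 6 [order #6] limit_buy(price=95, qty=8): fills=none; bids=[#5:2@105 #2:1@101 #3:9@98 #6:8@95] asks=[-]
After op 7 [order #7] limit_buy(price=100, qty=3): fills=none; bids=[#5:2@105 #2:1@101 #7:3@100 #3:9@98 #6:8@95] asks=[-]
After op 8 cancel(order #5): fills=none; bids=[#2:1@101 #7:3@100 #3:9@98 #6:8@95] asks=[-]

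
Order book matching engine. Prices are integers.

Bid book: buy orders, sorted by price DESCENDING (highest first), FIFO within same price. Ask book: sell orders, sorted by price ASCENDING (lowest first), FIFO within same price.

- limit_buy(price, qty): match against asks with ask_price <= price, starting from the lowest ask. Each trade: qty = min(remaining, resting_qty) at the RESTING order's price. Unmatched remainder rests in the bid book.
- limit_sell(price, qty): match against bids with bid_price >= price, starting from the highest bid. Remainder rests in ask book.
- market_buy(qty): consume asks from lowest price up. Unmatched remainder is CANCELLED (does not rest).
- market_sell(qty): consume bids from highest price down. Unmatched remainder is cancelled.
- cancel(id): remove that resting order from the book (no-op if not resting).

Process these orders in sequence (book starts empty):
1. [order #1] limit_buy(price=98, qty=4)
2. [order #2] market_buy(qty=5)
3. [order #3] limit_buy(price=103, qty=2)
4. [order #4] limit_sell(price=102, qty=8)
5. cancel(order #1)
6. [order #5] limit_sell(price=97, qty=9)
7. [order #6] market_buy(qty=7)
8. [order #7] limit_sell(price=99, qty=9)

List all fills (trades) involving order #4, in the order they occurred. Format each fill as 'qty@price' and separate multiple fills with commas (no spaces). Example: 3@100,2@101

After op 1 [order #1] limit_buy(price=98, qty=4): fills=none; bids=[#1:4@98] asks=[-]
After op 2 [order #2] market_buy(qty=5): fills=none; bids=[#1:4@98] asks=[-]
After op 3 [order #3] limit_buy(price=103, qty=2): fills=none; bids=[#3:2@103 #1:4@98] asks=[-]
After op 4 [order #4] limit_sell(price=102, qty=8): fills=#3x#4:2@103; bids=[#1:4@98] asks=[#4:6@102]
After op 5 cancel(order #1): fills=none; bids=[-] asks=[#4:6@102]
After op 6 [order #5] limit_sell(price=97, qty=9): fills=none; bids=[-] asks=[#5:9@97 #4:6@102]
After op 7 [order #6] market_buy(qty=7): fills=#6x#5:7@97; bids=[-] asks=[#5:2@97 #4:6@102]
After op 8 [order #7] limit_sell(price=99, qty=9): fills=none; bids=[-] asks=[#5:2@97 #7:9@99 #4:6@102]

Answer: 2@103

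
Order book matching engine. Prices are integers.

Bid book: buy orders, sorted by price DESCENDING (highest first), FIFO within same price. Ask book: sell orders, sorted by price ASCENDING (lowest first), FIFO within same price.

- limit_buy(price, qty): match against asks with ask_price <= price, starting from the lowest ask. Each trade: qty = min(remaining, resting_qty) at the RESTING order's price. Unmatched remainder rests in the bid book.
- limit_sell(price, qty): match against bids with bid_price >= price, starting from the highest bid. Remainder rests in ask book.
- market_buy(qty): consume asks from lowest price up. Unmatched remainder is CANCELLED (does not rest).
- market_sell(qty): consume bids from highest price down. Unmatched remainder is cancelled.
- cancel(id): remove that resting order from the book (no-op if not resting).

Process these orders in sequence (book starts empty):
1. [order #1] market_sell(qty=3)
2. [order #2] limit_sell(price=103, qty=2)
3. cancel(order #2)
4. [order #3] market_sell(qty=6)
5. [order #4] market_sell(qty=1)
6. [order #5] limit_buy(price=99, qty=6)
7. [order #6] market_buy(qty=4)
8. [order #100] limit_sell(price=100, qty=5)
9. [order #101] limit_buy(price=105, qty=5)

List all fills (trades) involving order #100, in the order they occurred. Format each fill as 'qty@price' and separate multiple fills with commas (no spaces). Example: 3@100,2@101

Answer: 5@100

Derivation:
After op 1 [order #1] market_sell(qty=3): fills=none; bids=[-] asks=[-]
After op 2 [order #2] limit_sell(price=103, qty=2): fills=none; bids=[-] asks=[#2:2@103]
After op 3 cancel(order #2): fills=none; bids=[-] asks=[-]
After op 4 [order #3] market_sell(qty=6): fills=none; bids=[-] asks=[-]
After op 5 [order #4] market_sell(qty=1): fills=none; bids=[-] asks=[-]
After op 6 [order #5] limit_buy(price=99, qty=6): fills=none; bids=[#5:6@99] asks=[-]
After op 7 [order #6] market_buy(qty=4): fills=none; bids=[#5:6@99] asks=[-]
After op 8 [order #100] limit_sell(price=100, qty=5): fills=none; bids=[#5:6@99] asks=[#100:5@100]
After op 9 [order #101] limit_buy(price=105, qty=5): fills=#101x#100:5@100; bids=[#5:6@99] asks=[-]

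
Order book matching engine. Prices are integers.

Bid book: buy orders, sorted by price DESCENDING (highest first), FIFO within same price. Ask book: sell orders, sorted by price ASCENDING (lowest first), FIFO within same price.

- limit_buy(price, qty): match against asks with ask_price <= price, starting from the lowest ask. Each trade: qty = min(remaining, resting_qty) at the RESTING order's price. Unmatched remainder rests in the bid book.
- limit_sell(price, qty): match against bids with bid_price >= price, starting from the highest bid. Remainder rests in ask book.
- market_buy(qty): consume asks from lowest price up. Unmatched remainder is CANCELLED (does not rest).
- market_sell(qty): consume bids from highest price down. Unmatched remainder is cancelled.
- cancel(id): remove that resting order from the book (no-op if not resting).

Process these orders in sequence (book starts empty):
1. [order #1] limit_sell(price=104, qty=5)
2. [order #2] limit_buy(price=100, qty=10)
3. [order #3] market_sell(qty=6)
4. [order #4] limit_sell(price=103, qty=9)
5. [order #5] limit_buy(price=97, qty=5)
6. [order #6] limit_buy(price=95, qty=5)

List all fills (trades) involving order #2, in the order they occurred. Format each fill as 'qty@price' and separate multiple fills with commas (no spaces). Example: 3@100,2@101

After op 1 [order #1] limit_sell(price=104, qty=5): fills=none; bids=[-] asks=[#1:5@104]
After op 2 [order #2] limit_buy(price=100, qty=10): fills=none; bids=[#2:10@100] asks=[#1:5@104]
After op 3 [order #3] market_sell(qty=6): fills=#2x#3:6@100; bids=[#2:4@100] asks=[#1:5@104]
After op 4 [order #4] limit_sell(price=103, qty=9): fills=none; bids=[#2:4@100] asks=[#4:9@103 #1:5@104]
After op 5 [order #5] limit_buy(price=97, qty=5): fills=none; bids=[#2:4@100 #5:5@97] asks=[#4:9@103 #1:5@104]
After op 6 [order #6] limit_buy(price=95, qty=5): fills=none; bids=[#2:4@100 #5:5@97 #6:5@95] asks=[#4:9@103 #1:5@104]

Answer: 6@100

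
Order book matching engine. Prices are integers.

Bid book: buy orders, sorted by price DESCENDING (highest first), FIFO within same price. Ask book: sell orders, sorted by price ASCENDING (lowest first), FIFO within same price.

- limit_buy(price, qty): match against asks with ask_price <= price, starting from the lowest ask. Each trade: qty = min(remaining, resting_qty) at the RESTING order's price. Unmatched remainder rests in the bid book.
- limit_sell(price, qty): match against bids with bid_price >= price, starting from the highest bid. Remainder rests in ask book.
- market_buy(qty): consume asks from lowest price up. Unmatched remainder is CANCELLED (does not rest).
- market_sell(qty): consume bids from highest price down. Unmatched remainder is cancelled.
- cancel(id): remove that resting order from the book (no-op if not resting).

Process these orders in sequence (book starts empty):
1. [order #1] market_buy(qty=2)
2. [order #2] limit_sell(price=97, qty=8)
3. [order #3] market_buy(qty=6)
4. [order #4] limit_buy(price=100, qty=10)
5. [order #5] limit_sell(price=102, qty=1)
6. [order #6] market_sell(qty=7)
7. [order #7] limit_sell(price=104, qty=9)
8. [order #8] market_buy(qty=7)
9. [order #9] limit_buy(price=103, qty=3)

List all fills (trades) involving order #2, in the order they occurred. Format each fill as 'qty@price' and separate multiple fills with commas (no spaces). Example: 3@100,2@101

Answer: 6@97,2@97

Derivation:
After op 1 [order #1] market_buy(qty=2): fills=none; bids=[-] asks=[-]
After op 2 [order #2] limit_sell(price=97, qty=8): fills=none; bids=[-] asks=[#2:8@97]
After op 3 [order #3] market_buy(qty=6): fills=#3x#2:6@97; bids=[-] asks=[#2:2@97]
After op 4 [order #4] limit_buy(price=100, qty=10): fills=#4x#2:2@97; bids=[#4:8@100] asks=[-]
After op 5 [order #5] limit_sell(price=102, qty=1): fills=none; bids=[#4:8@100] asks=[#5:1@102]
After op 6 [order #6] market_sell(qty=7): fills=#4x#6:7@100; bids=[#4:1@100] asks=[#5:1@102]
After op 7 [order #7] limit_sell(price=104, qty=9): fills=none; bids=[#4:1@100] asks=[#5:1@102 #7:9@104]
After op 8 [order #8] market_buy(qty=7): fills=#8x#5:1@102 #8x#7:6@104; bids=[#4:1@100] asks=[#7:3@104]
After op 9 [order #9] limit_buy(price=103, qty=3): fills=none; bids=[#9:3@103 #4:1@100] asks=[#7:3@104]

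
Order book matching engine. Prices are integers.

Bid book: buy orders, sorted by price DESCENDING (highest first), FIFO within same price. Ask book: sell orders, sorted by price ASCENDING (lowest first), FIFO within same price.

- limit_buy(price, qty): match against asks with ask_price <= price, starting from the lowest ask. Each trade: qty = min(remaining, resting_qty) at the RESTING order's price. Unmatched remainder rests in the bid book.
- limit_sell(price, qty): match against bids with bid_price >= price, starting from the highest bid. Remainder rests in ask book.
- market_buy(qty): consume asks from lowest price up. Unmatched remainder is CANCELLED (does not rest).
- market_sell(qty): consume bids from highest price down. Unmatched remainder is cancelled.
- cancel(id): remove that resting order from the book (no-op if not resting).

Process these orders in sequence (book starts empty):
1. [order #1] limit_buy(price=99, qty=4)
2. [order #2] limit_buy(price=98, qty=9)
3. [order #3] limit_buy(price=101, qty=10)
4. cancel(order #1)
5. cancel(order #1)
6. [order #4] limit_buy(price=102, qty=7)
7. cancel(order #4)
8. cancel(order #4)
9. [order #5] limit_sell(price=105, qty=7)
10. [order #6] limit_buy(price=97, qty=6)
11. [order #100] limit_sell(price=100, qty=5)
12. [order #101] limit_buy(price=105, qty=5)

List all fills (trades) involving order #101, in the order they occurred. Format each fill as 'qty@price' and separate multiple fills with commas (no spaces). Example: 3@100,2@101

After op 1 [order #1] limit_buy(price=99, qty=4): fills=none; bids=[#1:4@99] asks=[-]
After op 2 [order #2] limit_buy(price=98, qty=9): fills=none; bids=[#1:4@99 #2:9@98] asks=[-]
After op 3 [order #3] limit_buy(price=101, qty=10): fills=none; bids=[#3:10@101 #1:4@99 #2:9@98] asks=[-]
After op 4 cancel(order #1): fills=none; bids=[#3:10@101 #2:9@98] asks=[-]
After op 5 cancel(order #1): fills=none; bids=[#3:10@101 #2:9@98] asks=[-]
After op 6 [order #4] limit_buy(price=102, qty=7): fills=none; bids=[#4:7@102 #3:10@101 #2:9@98] asks=[-]
After op 7 cancel(order #4): fills=none; bids=[#3:10@101 #2:9@98] asks=[-]
After op 8 cancel(order #4): fills=none; bids=[#3:10@101 #2:9@98] asks=[-]
After op 9 [order #5] limit_sell(price=105, qty=7): fills=none; bids=[#3:10@101 #2:9@98] asks=[#5:7@105]
After op 10 [order #6] limit_buy(price=97, qty=6): fills=none; bids=[#3:10@101 #2:9@98 #6:6@97] asks=[#5:7@105]
After op 11 [order #100] limit_sell(price=100, qty=5): fills=#3x#100:5@101; bids=[#3:5@101 #2:9@98 #6:6@97] asks=[#5:7@105]
After op 12 [order #101] limit_buy(price=105, qty=5): fills=#101x#5:5@105; bids=[#3:5@101 #2:9@98 #6:6@97] asks=[#5:2@105]

Answer: 5@105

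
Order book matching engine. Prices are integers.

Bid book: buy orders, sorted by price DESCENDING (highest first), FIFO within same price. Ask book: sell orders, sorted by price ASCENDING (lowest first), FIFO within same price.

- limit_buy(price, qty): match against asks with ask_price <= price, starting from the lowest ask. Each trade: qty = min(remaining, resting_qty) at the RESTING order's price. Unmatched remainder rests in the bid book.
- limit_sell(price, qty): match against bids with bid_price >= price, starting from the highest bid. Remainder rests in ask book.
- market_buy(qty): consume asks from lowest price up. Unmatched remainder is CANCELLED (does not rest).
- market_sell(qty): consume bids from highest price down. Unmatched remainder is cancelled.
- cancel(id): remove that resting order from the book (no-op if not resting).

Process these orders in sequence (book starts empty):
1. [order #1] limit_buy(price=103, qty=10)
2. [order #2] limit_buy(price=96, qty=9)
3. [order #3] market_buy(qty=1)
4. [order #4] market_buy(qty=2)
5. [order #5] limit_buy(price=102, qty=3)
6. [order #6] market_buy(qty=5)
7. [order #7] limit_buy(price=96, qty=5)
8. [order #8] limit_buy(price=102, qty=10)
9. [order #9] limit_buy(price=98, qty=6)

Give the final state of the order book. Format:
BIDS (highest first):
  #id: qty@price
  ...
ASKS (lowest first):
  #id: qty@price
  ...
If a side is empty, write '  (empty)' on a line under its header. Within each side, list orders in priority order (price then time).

After op 1 [order #1] limit_buy(price=103, qty=10): fills=none; bids=[#1:10@103] asks=[-]
After op 2 [order #2] limit_buy(price=96, qty=9): fills=none; bids=[#1:10@103 #2:9@96] asks=[-]
After op 3 [order #3] market_buy(qty=1): fills=none; bids=[#1:10@103 #2:9@96] asks=[-]
After op 4 [order #4] market_buy(qty=2): fills=none; bids=[#1:10@103 #2:9@96] asks=[-]
After op 5 [order #5] limit_buy(price=102, qty=3): fills=none; bids=[#1:10@103 #5:3@102 #2:9@96] asks=[-]
After op 6 [order #6] market_buy(qty=5): fills=none; bids=[#1:10@103 #5:3@102 #2:9@96] asks=[-]
After op 7 [order #7] limit_buy(price=96, qty=5): fills=none; bids=[#1:10@103 #5:3@102 #2:9@96 #7:5@96] asks=[-]
After op 8 [order #8] limit_buy(price=102, qty=10): fills=none; bids=[#1:10@103 #5:3@102 #8:10@102 #2:9@96 #7:5@96] asks=[-]
After op 9 [order #9] limit_buy(price=98, qty=6): fills=none; bids=[#1:10@103 #5:3@102 #8:10@102 #9:6@98 #2:9@96 #7:5@96] asks=[-]

Answer: BIDS (highest first):
  #1: 10@103
  #5: 3@102
  #8: 10@102
  #9: 6@98
  #2: 9@96
  #7: 5@96
ASKS (lowest first):
  (empty)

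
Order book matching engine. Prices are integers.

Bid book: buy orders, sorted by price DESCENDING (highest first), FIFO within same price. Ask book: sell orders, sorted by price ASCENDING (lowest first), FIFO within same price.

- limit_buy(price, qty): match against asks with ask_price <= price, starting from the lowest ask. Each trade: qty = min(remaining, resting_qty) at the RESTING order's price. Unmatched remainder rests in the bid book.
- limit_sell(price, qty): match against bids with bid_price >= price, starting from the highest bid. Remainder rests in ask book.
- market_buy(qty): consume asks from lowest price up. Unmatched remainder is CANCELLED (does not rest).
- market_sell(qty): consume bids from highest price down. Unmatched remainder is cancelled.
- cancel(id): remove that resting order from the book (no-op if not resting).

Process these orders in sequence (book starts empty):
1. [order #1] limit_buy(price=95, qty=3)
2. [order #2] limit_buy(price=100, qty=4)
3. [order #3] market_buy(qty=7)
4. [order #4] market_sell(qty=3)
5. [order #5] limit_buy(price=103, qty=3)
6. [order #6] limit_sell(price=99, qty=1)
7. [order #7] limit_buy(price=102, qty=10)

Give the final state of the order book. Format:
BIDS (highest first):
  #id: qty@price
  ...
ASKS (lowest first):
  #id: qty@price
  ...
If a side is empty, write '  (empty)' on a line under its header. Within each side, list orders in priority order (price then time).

After op 1 [order #1] limit_buy(price=95, qty=3): fills=none; bids=[#1:3@95] asks=[-]
After op 2 [order #2] limit_buy(price=100, qty=4): fills=none; bids=[#2:4@100 #1:3@95] asks=[-]
After op 3 [order #3] market_buy(qty=7): fills=none; bids=[#2:4@100 #1:3@95] asks=[-]
After op 4 [order #4] market_sell(qty=3): fills=#2x#4:3@100; bids=[#2:1@100 #1:3@95] asks=[-]
After op 5 [order #5] limit_buy(price=103, qty=3): fills=none; bids=[#5:3@103 #2:1@100 #1:3@95] asks=[-]
After op 6 [order #6] limit_sell(price=99, qty=1): fills=#5x#6:1@103; bids=[#5:2@103 #2:1@100 #1:3@95] asks=[-]
After op 7 [order #7] limit_buy(price=102, qty=10): fills=none; bids=[#5:2@103 #7:10@102 #2:1@100 #1:3@95] asks=[-]

Answer: BIDS (highest first):
  #5: 2@103
  #7: 10@102
  #2: 1@100
  #1: 3@95
ASKS (lowest first):
  (empty)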